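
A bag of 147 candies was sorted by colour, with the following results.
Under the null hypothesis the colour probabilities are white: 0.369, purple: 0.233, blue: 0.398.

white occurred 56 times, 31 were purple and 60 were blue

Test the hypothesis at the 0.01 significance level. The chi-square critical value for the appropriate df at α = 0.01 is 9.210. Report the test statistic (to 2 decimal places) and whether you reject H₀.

0.40; do not reject

Expected counts E_i = n·p_i: 147×0.369 = 54.243, 147×0.233 = 34.251, 147×0.398 = 58.506.
cat         O        E   (O−E)²/E
white      56   54.243      0.057
purple     31   34.251      0.309
blue       60   58.506      0.038
Sum = 0.40
df = 2. Since 0.40 < 9.210, we do not reject H₀.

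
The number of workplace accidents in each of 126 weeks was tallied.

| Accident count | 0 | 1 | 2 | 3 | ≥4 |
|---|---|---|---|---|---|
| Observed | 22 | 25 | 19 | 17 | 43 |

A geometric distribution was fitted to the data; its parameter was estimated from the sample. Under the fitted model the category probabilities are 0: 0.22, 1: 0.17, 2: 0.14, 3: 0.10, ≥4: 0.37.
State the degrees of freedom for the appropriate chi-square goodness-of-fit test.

There are k = 5 categories and 1 parameter estimated from the data, so df = 5 − 1 − 1 = 3.

3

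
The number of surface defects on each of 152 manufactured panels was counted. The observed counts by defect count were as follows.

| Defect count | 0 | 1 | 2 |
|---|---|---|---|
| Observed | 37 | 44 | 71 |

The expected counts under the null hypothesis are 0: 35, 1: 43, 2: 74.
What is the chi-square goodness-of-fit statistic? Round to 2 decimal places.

cat         O        E   (O−E)²/E
0          37       35      0.114
1          44       43      0.023
2          71       74      0.122
Sum = 0.26

0.26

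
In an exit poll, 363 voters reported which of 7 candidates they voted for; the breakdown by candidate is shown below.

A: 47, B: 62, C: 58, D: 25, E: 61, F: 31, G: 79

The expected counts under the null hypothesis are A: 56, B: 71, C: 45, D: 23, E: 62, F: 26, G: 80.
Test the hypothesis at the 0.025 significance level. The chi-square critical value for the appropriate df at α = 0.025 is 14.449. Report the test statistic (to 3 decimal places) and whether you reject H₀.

cat         O        E   (O−E)²/E
A          47       56     1.4464
B          62       71     1.1408
C          58       45     3.7556
D          25       23     0.1739
E          61       62     0.0161
F          31       26     0.9615
G          79       80     0.0125
Sum = 7.507
df = 6. Since 7.507 < 14.449, we do not reject H₀.

7.507; do not reject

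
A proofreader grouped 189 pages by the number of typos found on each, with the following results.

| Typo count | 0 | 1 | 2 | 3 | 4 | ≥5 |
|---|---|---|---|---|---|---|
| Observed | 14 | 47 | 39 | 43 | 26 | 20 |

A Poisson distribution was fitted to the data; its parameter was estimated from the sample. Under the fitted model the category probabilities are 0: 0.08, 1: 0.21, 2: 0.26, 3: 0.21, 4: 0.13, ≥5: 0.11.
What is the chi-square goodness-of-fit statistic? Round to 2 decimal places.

3.91

Expected counts E_i = n·p_i: 189×0.08 = 15.12, 189×0.21 = 39.69, 189×0.26 = 49.14, 189×0.21 = 39.69, 189×0.13 = 24.57, 189×0.11 = 20.79.
χ² = (14−15.12)²/15.12 + (47−39.69)²/39.69 + (39−49.14)²/49.14 + (43−39.69)²/39.69 + (26−24.57)²/24.57 + (20−20.79)²/20.79
   = 0.083 + 1.346 + 2.092 + 0.276 + 0.083 + 0.030
Sum = 3.91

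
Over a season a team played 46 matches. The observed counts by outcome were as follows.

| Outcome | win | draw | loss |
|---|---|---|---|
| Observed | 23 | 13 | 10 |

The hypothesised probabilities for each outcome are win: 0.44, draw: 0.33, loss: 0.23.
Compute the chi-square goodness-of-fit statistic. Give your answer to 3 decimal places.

Expected counts E_i = n·p_i: 46×0.44 = 20.24, 46×0.33 = 15.18, 46×0.23 = 10.58.
cat         O        E   (O−E)²/E
win        23    20.24     0.3764
draw       13    15.18     0.3131
loss       10    10.58     0.0318
Sum = 0.721

0.721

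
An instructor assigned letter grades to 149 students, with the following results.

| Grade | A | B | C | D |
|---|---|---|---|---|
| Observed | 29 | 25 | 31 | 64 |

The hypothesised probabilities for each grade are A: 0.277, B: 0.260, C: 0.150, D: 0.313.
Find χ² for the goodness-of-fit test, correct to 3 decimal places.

Expected counts E_i = n·p_i: 149×0.277 = 41.273, 149×0.260 = 38.74, 149×0.150 = 22.35, 149×0.313 = 46.637.
χ² = (29−41.273)²/41.273 + (25−38.74)²/38.74 + (31−22.35)²/22.35 + (64−46.637)²/46.637
   = 3.6495 + 4.8732 + 3.3478 + 6.4643
Sum = 18.335

18.335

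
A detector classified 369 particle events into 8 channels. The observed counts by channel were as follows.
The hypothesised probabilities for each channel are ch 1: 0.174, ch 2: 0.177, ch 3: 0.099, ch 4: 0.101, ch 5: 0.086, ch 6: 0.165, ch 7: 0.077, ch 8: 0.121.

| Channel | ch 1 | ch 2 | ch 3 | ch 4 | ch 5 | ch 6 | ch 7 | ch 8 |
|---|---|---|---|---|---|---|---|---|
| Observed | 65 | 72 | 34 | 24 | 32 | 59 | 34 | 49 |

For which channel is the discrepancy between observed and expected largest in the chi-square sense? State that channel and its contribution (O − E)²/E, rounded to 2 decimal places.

ch 4, 4.72

Expected counts E_i = n·p_i: 369×0.174 = 64.206, 369×0.177 = 65.313, 369×0.099 = 36.531, 369×0.101 = 37.269, 369×0.086 = 31.734, 369×0.165 = 60.885, 369×0.077 = 28.413, 369×0.121 = 44.649.
χ² = (65−64.206)²/64.206 + (72−65.313)²/65.313 + (34−36.531)²/36.531 + (24−37.269)²/37.269 + (32−31.734)²/31.734 + (59−60.885)²/60.885 + (34−28.413)²/28.413 + (49−44.649)²/44.649
   = 0.010 + 0.685 + 0.175 + 4.724 + 0.002 + 0.058 + 1.099 + 0.424
The largest term is for ch 4: 4.72.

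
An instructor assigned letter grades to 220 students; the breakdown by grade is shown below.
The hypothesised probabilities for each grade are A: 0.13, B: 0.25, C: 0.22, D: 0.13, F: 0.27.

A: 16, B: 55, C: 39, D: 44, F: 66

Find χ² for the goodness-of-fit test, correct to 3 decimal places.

Expected counts E_i = n·p_i: 220×0.13 = 28.6, 220×0.25 = 55, 220×0.22 = 48.4, 220×0.13 = 28.6, 220×0.27 = 59.4.
A: (16 − 28.6)²/28.6 = 158.76/28.6 = 5.5510
B: (55 − 55)²/55 = 0/55 = 0.0000
C: (39 − 48.4)²/48.4 = 88.36/48.4 = 1.8256
D: (44 − 28.6)²/28.6 = 237.16/28.6 = 8.2923
F: (66 − 59.4)²/59.4 = 43.56/59.4 = 0.7333
Sum = 16.402

16.402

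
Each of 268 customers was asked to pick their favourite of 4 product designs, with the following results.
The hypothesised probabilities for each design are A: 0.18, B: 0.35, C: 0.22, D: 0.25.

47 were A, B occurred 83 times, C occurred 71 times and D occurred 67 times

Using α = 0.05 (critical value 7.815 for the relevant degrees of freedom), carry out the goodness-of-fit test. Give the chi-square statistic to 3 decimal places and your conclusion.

Expected counts E_i = n·p_i: 268×0.18 = 48.24, 268×0.35 = 93.8, 268×0.22 = 58.96, 268×0.25 = 67.
cat         O        E   (O−E)²/E
A          47    48.24     0.0319
B          83     93.8     1.2435
C          71    58.96     2.4586
D          67       67     0.0000
Sum = 3.734
df = 3. Since 3.734 < 7.815, we do not reject H₀.

3.734; do not reject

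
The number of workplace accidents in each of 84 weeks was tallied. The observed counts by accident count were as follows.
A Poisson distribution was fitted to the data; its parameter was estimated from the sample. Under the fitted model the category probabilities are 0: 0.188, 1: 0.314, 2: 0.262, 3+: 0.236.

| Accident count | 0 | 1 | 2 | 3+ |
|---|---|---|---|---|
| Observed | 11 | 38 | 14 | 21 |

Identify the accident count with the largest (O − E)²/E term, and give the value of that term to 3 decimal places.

1, 5.123

Expected counts E_i = n·p_i: 84×0.188 = 15.792, 84×0.314 = 26.376, 84×0.262 = 22.008, 84×0.236 = 19.824.
0: (11 − 15.792)²/15.792 = 22.963264/15.792 = 1.4541
1: (38 − 26.376)²/26.376 = 135.117376/26.376 = 5.1227
2: (14 − 22.008)²/22.008 = 64.128064/22.008 = 2.9139
3+: (21 − 19.824)²/19.824 = 1.382976/19.824 = 0.0698
The largest term is for 1: 5.123.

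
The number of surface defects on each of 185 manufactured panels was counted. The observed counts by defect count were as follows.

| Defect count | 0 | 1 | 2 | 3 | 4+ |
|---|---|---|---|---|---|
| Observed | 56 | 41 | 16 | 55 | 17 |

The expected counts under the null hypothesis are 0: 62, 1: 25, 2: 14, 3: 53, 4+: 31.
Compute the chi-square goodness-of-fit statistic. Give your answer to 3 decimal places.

0: (56 − 62)²/62 = 36/62 = 0.5806
1: (41 − 25)²/25 = 256/25 = 10.2400
2: (16 − 14)²/14 = 4/14 = 0.2857
3: (55 − 53)²/53 = 4/53 = 0.0755
4+: (17 − 31)²/31 = 196/31 = 6.3226
Sum = 17.504

17.504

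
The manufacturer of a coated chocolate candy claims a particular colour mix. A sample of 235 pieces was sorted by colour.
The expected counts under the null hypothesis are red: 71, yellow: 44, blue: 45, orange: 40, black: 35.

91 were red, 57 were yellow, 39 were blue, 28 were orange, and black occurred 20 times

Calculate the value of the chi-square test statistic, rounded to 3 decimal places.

20.303

cat         O        E   (O−E)²/E
red        91       71     5.6338
yellow     57       44     3.8409
blue       39       45     0.8000
orange     28       40     3.6000
black      20       35     6.4286
Sum = 20.303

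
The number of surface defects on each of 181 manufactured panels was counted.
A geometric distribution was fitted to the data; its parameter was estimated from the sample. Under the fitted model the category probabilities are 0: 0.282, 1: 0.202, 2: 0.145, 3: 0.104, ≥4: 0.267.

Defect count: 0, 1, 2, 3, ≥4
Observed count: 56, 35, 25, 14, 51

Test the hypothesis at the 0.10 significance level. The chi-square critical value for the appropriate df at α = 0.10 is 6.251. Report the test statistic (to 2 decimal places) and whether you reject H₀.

1.99; do not reject

Expected counts E_i = n·p_i: 181×0.282 = 51.042, 181×0.202 = 36.562, 181×0.145 = 26.245, 181×0.104 = 18.824, 181×0.267 = 48.327.
cat         O        E   (O−E)²/E
0          56   51.042      0.482
1          35   36.562      0.067
2          25   26.245      0.059
3          14   18.824      1.236
≥4         51   48.327      0.148
Sum = 1.99
df = 3. Since 1.99 < 6.251, we do not reject H₀.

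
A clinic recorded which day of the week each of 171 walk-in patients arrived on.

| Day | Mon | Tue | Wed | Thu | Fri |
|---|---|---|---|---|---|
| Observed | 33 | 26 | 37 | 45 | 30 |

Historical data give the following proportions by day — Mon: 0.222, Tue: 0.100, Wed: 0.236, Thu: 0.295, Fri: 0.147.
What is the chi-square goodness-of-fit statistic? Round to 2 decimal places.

7.09

Expected counts E_i = n·p_i: 171×0.222 = 37.962, 171×0.100 = 17.1, 171×0.236 = 40.356, 171×0.295 = 50.445, 171×0.147 = 25.137.
χ² = (33−37.962)²/37.962 + (26−17.1)²/17.1 + (37−40.356)²/40.356 + (45−50.445)²/50.445 + (30−25.137)²/25.137
   = 0.649 + 4.632 + 0.279 + 0.588 + 0.941
Sum = 7.09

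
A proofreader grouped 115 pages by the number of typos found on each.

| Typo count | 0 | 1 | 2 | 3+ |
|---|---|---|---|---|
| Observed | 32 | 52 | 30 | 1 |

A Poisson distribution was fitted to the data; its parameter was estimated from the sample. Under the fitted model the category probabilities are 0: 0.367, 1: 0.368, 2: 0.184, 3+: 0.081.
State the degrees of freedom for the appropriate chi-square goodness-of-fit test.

There are k = 4 categories and 1 parameter estimated from the data, so df = 4 − 1 − 1 = 2.

2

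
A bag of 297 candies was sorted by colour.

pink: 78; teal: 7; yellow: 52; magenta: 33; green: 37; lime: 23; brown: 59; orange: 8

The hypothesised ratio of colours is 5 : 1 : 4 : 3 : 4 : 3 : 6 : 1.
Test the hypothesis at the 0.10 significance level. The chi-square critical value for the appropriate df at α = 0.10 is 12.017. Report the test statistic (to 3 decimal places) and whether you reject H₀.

18.232; reject

Ratio total = 27. Expected counts: 297×5/27 = 55, 297×1/27 = 11, 297×4/27 = 44, 297×3/27 = 33, 297×4/27 = 44, 297×3/27 = 33, 297×6/27 = 66, 297×1/27 = 11.
χ² = (78−55)²/55 + (7−11)²/11 + (52−44)²/44 + (33−33)²/33 + (37−44)²/44 + (23−33)²/33 + (59−66)²/66 + (8−11)²/11
   = 9.6182 + 1.4545 + 1.4545 + 0.0000 + 1.1136 + 3.0303 + 0.7424 + 0.8182
Sum = 18.232
df = 7. Since 18.232 > 12.017, we reject H₀.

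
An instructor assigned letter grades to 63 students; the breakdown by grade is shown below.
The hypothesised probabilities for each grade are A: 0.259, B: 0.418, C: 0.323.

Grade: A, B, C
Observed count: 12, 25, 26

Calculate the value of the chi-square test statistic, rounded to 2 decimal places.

Expected counts E_i = n·p_i: 63×0.259 = 16.317, 63×0.418 = 26.334, 63×0.323 = 20.349.
χ² = (12−16.317)²/16.317 + (25−26.334)²/26.334 + (26−20.349)²/20.349
   = 1.142 + 0.068 + 1.569
Sum = 2.78

2.78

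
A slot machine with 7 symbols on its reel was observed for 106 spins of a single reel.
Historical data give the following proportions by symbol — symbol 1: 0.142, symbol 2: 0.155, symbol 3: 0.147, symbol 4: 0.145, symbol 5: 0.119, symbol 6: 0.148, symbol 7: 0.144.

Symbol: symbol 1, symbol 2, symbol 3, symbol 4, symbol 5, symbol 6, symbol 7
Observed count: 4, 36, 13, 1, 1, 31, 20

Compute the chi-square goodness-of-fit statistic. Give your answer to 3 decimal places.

72.396

Expected counts E_i = n·p_i: 106×0.142 = 15.052, 106×0.155 = 16.43, 106×0.147 = 15.582, 106×0.145 = 15.37, 106×0.119 = 12.614, 106×0.148 = 15.688, 106×0.144 = 15.264.
symbol 1: (4 − 15.052)²/15.052 = 122.146704/15.052 = 8.1150
symbol 2: (36 − 16.43)²/16.43 = 382.9849/16.43 = 23.3101
symbol 3: (13 − 15.582)²/15.582 = 6.666724/15.582 = 0.4278
symbol 4: (1 − 15.37)²/15.37 = 206.4969/15.37 = 13.4351
symbol 5: (1 − 12.614)²/12.614 = 134.884996/12.614 = 10.6933
symbol 6: (31 − 15.688)²/15.688 = 234.457344/15.688 = 14.9450
symbol 7: (20 − 15.264)²/15.264 = 22.429696/15.264 = 1.4695
Sum = 72.396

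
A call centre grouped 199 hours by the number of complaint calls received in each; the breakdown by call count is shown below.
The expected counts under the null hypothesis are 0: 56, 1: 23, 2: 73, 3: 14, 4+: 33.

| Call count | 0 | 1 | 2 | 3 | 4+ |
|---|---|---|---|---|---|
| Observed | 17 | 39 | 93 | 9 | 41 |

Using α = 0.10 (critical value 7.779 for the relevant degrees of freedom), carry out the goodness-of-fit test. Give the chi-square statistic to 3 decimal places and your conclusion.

χ² = (17−56)²/56 + (39−23)²/23 + (93−73)²/73 + (9−14)²/14 + (41−33)²/33
   = 27.1607 + 11.1304 + 5.4795 + 1.7857 + 1.9394
Sum = 47.496
df = 4. Since 47.496 > 7.779, we reject H₀.

47.496; reject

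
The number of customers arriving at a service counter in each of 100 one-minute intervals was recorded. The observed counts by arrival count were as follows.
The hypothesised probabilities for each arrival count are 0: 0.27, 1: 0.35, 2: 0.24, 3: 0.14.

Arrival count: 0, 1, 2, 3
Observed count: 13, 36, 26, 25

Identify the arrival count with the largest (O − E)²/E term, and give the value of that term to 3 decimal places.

Expected counts E_i = n·p_i: 100×0.27 = 27, 100×0.35 = 35, 100×0.24 = 24, 100×0.14 = 14.
0: (13 − 27)²/27 = 196/27 = 7.2593
1: (36 − 35)²/35 = 1/35 = 0.0286
2: (26 − 24)²/24 = 4/24 = 0.1667
3: (25 − 14)²/14 = 121/14 = 8.6429
The largest term is for 3: 8.643.

3, 8.643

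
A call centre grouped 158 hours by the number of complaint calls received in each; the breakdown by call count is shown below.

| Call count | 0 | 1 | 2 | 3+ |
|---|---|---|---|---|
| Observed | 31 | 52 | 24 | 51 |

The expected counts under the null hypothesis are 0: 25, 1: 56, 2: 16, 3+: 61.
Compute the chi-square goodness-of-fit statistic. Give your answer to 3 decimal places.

7.365

χ² = (31−25)²/25 + (52−56)²/56 + (24−16)²/16 + (51−61)²/61
   = 1.4400 + 0.2857 + 4.0000 + 1.6393
Sum = 7.365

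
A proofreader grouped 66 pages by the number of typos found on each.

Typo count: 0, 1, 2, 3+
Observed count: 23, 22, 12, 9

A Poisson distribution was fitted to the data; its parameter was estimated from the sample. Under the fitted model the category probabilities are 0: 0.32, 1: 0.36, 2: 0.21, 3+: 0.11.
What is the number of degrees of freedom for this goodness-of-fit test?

There are k = 4 categories and 1 parameter estimated from the data, so df = 4 − 1 − 1 = 2.

2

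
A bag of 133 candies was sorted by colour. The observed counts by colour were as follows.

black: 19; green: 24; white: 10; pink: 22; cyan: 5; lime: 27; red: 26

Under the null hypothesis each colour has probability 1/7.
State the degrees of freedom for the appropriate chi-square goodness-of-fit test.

6

There are k = 7 categories and no parameters were estimated from the data, so df = 7 − 1 = 6.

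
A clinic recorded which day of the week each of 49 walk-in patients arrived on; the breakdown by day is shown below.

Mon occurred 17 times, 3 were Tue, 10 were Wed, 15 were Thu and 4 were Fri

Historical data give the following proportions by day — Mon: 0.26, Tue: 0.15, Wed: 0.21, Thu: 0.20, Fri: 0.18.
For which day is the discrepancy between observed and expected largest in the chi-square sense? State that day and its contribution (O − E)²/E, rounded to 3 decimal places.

Thu, 2.759

Expected counts E_i = n·p_i: 49×0.26 = 12.74, 49×0.15 = 7.35, 49×0.21 = 10.29, 49×0.20 = 9.8, 49×0.18 = 8.82.
Mon: (17 − 12.74)²/12.74 = 18.1476/12.74 = 1.4245
Tue: (3 − 7.35)²/7.35 = 18.9225/7.35 = 2.5745
Wed: (10 − 10.29)²/10.29 = 0.0841/10.29 = 0.0082
Thu: (15 − 9.8)²/9.8 = 27.04/9.8 = 2.7592
Fri: (4 − 8.82)²/8.82 = 23.2324/8.82 = 2.6341
The largest term is for Thu: 2.759.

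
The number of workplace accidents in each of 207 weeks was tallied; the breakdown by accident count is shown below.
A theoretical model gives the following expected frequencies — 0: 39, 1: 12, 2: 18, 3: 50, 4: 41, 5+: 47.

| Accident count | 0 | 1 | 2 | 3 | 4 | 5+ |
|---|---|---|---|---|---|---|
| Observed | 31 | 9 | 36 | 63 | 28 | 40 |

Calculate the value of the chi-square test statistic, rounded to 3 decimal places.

0: (31 − 39)²/39 = 64/39 = 1.6410
1: (9 − 12)²/12 = 9/12 = 0.7500
2: (36 − 18)²/18 = 324/18 = 18.0000
3: (63 − 50)²/50 = 169/50 = 3.3800
4: (28 − 41)²/41 = 169/41 = 4.1220
5+: (40 − 47)²/47 = 49/47 = 1.0426
Sum = 28.936

28.936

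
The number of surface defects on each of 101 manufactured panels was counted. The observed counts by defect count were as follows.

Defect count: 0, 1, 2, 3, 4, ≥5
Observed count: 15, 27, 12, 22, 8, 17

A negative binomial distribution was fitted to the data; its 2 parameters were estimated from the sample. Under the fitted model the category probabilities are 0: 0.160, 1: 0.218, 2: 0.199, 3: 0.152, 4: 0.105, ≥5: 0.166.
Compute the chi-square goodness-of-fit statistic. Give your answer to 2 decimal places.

Expected counts E_i = n·p_i: 101×0.160 = 16.16, 101×0.218 = 22.018, 101×0.199 = 20.099, 101×0.152 = 15.352, 101×0.105 = 10.605, 101×0.166 = 16.766.
0: (15 − 16.16)²/16.16 = 1.3456/16.16 = 0.083
1: (27 − 22.018)²/22.018 = 24.820324/22.018 = 1.127
2: (12 − 20.099)²/20.099 = 65.593801/20.099 = 3.264
3: (22 − 15.352)²/15.352 = 44.195904/15.352 = 2.879
4: (8 − 10.605)²/10.605 = 6.786025/10.605 = 0.640
≥5: (17 − 16.766)²/16.766 = 0.054756/16.766 = 0.003
Sum = 8.00

8.00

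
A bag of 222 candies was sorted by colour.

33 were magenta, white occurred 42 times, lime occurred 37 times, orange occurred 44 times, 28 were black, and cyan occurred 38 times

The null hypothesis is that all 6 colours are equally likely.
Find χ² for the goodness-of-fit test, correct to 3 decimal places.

4.649

Expected count for each of the 6 categories: 222/6 = 37.
cat          O        E   (O−E)²/E
magenta     33       37     0.4324
white       42       37     0.6757
lime        37       37     0.0000
orange      44       37     1.3243
black       28       37     2.1892
cyan        38       37     0.0270
Sum = 4.649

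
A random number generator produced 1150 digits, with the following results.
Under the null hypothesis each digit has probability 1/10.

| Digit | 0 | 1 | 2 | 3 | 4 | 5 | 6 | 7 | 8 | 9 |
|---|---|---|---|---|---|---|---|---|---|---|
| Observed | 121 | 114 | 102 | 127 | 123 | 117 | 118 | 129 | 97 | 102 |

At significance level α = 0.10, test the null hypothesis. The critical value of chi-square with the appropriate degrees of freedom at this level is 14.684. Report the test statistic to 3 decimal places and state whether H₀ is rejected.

9.704; do not reject

Expected count for each of the 10 categories: 1150/10 = 115.
cat         O        E   (O−E)²/E
0         121      115     0.3130
1         114      115     0.0087
2         102      115     1.4696
3         127      115     1.2522
4         123      115     0.5565
5         117      115     0.0348
6         118      115     0.0783
7         129      115     1.7043
8          97      115     2.8174
9         102      115     1.4696
Sum = 9.704
df = 9. Since 9.704 < 14.684, we do not reject H₀.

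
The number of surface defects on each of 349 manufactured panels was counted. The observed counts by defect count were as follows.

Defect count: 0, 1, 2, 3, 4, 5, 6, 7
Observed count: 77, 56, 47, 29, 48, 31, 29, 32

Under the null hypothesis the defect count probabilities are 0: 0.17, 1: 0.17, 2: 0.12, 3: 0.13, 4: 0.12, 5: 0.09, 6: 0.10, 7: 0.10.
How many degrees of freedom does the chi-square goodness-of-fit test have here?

7

There are k = 8 categories and no parameters were estimated from the data, so df = 8 − 1 = 7.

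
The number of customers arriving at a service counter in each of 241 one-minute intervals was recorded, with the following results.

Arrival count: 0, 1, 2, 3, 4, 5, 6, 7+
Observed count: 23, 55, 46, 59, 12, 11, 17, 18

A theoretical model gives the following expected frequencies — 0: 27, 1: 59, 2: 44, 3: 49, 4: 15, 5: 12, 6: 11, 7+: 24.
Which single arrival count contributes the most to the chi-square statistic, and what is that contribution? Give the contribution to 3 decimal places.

0: (23 − 27)²/27 = 16/27 = 0.5926
1: (55 − 59)²/59 = 16/59 = 0.2712
2: (46 − 44)²/44 = 4/44 = 0.0909
3: (59 − 49)²/49 = 100/49 = 2.0408
4: (12 − 15)²/15 = 9/15 = 0.6000
5: (11 − 12)²/12 = 1/12 = 0.0833
6: (17 − 11)²/11 = 36/11 = 3.2727
7+: (18 − 24)²/24 = 36/24 = 1.5000
The largest term is for 6: 3.273.

6, 3.273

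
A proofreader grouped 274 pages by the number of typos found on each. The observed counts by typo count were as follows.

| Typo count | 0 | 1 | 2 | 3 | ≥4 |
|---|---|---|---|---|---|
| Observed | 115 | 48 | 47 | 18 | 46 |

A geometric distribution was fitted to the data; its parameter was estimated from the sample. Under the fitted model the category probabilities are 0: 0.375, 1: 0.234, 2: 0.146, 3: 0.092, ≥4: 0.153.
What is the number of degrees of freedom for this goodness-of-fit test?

There are k = 5 categories and 1 parameter estimated from the data, so df = 5 − 1 − 1 = 3.

3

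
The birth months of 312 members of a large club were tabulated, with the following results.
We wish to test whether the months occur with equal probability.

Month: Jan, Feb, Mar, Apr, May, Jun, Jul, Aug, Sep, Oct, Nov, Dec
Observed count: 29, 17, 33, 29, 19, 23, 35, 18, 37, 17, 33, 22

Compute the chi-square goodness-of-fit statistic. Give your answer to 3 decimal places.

23.769

Expected count for each of the 12 categories: 312/12 = 26.
cat         O        E   (O−E)²/E
Jan        29       26     0.3462
Feb        17       26     3.1154
Mar        33       26     1.8846
Apr        29       26     0.3462
May        19       26     1.8846
Jun        23       26     0.3462
Jul        35       26     3.1154
Aug        18       26     2.4615
Sep        37       26     4.6538
Oct        17       26     3.1154
Nov        33       26     1.8846
Dec        22       26     0.6154
Sum = 23.769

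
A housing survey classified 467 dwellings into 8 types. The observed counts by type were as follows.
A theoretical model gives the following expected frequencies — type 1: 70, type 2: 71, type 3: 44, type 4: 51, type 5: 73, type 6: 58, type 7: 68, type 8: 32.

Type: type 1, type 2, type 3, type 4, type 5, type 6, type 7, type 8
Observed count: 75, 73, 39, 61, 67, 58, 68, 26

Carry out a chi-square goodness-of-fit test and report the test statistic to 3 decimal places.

4.561

cat         O        E   (O−E)²/E
type 1     75       70     0.3571
type 2     73       71     0.0563
type 3     39       44     0.5682
type 4     61       51     1.9608
type 5     67       73     0.4932
type 6     58       58     0.0000
type 7     68       68     0.0000
type 8     26       32     1.1250
Sum = 4.561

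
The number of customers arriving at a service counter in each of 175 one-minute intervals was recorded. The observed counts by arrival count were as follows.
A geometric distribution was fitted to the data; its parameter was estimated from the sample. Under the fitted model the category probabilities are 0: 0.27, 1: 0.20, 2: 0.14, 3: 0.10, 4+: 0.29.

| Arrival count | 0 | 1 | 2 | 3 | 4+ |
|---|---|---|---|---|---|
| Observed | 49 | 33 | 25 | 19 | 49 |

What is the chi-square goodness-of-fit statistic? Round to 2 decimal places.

0.38

Expected counts E_i = n·p_i: 175×0.27 = 47.25, 175×0.20 = 35, 175×0.14 = 24.5, 175×0.10 = 17.5, 175×0.29 = 50.75.
χ² = (49−47.25)²/47.25 + (33−35)²/35 + (25−24.5)²/24.5 + (19−17.5)²/17.5 + (49−50.75)²/50.75
   = 0.065 + 0.114 + 0.010 + 0.129 + 0.060
Sum = 0.38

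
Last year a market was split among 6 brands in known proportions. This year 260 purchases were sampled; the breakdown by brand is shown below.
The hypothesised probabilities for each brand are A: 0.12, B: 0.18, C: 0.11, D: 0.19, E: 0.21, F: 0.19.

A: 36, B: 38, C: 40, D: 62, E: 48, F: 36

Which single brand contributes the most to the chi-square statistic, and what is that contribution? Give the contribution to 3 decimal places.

C, 4.544

Expected counts E_i = n·p_i: 260×0.12 = 31.2, 260×0.18 = 46.8, 260×0.11 = 28.6, 260×0.19 = 49.4, 260×0.21 = 54.6, 260×0.19 = 49.4.
cat         O        E   (O−E)²/E
A          36     31.2     0.7385
B          38     46.8     1.6547
C          40     28.6     4.5441
D          62     49.4     3.2138
E          48     54.6     0.7978
F          36     49.4     3.6348
The largest term is for C: 4.544.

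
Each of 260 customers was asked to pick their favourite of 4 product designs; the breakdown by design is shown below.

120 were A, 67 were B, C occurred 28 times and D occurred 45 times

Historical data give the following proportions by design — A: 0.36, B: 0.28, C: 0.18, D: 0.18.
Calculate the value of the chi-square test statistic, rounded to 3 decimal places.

15.530

Expected counts E_i = n·p_i: 260×0.36 = 93.6, 260×0.28 = 72.8, 260×0.18 = 46.8, 260×0.18 = 46.8.
A: (120 − 93.6)²/93.6 = 696.96/93.6 = 7.4462
B: (67 − 72.8)²/72.8 = 33.64/72.8 = 0.4621
C: (28 − 46.8)²/46.8 = 353.44/46.8 = 7.5521
D: (45 − 46.8)²/46.8 = 3.24/46.8 = 0.0692
Sum = 15.530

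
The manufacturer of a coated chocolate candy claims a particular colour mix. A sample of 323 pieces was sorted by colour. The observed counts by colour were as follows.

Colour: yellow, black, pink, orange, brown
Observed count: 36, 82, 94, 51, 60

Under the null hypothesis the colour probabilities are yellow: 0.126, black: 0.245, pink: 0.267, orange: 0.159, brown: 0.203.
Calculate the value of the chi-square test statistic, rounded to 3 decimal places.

Expected counts E_i = n·p_i: 323×0.126 = 40.698, 323×0.245 = 79.135, 323×0.267 = 86.241, 323×0.159 = 51.357, 323×0.203 = 65.569.
yellow: (36 − 40.698)²/40.698 = 22.071204/40.698 = 0.5423
black: (82 − 79.135)²/79.135 = 8.208225/79.135 = 0.1037
pink: (94 − 86.241)²/86.241 = 60.202081/86.241 = 0.6981
orange: (51 − 51.357)²/51.357 = 0.127449/51.357 = 0.0025
brown: (60 − 65.569)²/65.569 = 31.013761/65.569 = 0.4730
Sum = 1.820

1.820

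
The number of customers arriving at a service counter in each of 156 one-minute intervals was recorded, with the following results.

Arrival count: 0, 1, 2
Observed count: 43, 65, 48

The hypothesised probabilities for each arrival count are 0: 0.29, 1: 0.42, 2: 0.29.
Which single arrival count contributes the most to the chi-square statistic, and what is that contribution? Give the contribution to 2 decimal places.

Expected counts E_i = n·p_i: 156×0.29 = 45.24, 156×0.42 = 65.52, 156×0.29 = 45.24.
0: (43 − 45.24)²/45.24 = 5.0176/45.24 = 0.111
1: (65 − 65.52)²/65.52 = 0.2704/65.52 = 0.004
2: (48 − 45.24)²/45.24 = 7.6176/45.24 = 0.168
The largest term is for 2: 0.17.

2, 0.17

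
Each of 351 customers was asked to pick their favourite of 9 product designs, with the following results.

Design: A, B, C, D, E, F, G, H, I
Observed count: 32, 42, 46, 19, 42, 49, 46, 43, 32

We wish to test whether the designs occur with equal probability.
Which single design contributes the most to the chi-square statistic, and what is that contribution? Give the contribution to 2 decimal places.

D, 10.26

Expected count for each of the 9 categories: 351/9 = 39.
χ² = (32−39)²/39 + (42−39)²/39 + (46−39)²/39 + (19−39)²/39 + (42−39)²/39 + (49−39)²/39 + (46−39)²/39 + (43−39)²/39 + (32−39)²/39
   = 1.256 + 0.231 + 1.256 + 10.256 + 0.231 + 2.564 + 1.256 + 0.410 + 1.256
The largest term is for D: 10.26.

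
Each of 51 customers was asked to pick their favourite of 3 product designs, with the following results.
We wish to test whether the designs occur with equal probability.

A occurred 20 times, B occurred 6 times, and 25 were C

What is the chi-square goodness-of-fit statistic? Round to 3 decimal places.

Expected count for each of the 3 categories: 51/3 = 17.
A: (20 − 17)²/17 = 9/17 = 0.5294
B: (6 − 17)²/17 = 121/17 = 7.1176
C: (25 − 17)²/17 = 64/17 = 3.7647
Sum = 11.412

11.412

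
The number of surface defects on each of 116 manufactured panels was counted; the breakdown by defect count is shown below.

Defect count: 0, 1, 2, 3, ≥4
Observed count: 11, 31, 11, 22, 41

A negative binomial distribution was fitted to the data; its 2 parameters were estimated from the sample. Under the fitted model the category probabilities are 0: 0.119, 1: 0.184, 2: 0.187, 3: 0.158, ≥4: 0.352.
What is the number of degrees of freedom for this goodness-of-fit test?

2

There are k = 5 categories and 2 parameters estimated from the data, so df = 5 − 1 − 2 = 2.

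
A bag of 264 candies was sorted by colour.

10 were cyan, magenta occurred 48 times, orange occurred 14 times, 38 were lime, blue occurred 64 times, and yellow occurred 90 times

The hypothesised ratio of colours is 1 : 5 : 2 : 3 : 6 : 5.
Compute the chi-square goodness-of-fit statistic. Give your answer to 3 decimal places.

Ratio total = 22. Expected counts: 264×1/22 = 12, 264×5/22 = 60, 264×2/22 = 24, 264×3/22 = 36, 264×6/22 = 72, 264×5/22 = 60.
cat          O        E   (O−E)²/E
cyan        10       12     0.3333
magenta     48       60     2.4000
orange      14       24     4.1667
lime        38       36     0.1111
blue        64       72     0.8889
yellow      90       60    15.0000
Sum = 22.900

22.900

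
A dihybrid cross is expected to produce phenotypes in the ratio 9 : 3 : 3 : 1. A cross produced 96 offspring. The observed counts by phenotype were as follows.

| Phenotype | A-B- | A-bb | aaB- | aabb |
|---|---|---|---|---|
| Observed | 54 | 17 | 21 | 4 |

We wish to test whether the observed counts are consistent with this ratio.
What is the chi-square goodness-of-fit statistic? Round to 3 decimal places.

Ratio total = 16. Expected counts: 96×9/16 = 54, 96×3/16 = 18, 96×3/16 = 18, 96×1/16 = 6.
cat         O        E   (O−E)²/E
A-B-       54       54     0.0000
A-bb       17       18     0.0556
aaB-       21       18     0.5000
aabb        4        6     0.6667
Sum = 1.222

1.222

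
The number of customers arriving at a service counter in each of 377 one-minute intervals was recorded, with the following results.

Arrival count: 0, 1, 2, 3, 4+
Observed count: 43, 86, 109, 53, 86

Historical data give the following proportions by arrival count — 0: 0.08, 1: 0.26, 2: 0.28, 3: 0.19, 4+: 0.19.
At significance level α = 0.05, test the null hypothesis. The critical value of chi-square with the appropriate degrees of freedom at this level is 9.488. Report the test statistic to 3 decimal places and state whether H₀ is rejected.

Expected counts E_i = n·p_i: 377×0.08 = 30.16, 377×0.26 = 98.02, 377×0.28 = 105.56, 377×0.19 = 71.63, 377×0.19 = 71.63.
0: (43 − 30.16)²/30.16 = 164.8656/30.16 = 5.4664
1: (86 − 98.02)²/98.02 = 144.4804/98.02 = 1.4740
2: (109 − 105.56)²/105.56 = 11.8336/105.56 = 0.1121
3: (53 − 71.63)²/71.63 = 347.0769/71.63 = 4.8454
4+: (86 − 71.63)²/71.63 = 206.4969/71.63 = 2.8828
Sum = 14.781
df = 4. Since 14.781 > 9.488, we reject H₀.

14.781; reject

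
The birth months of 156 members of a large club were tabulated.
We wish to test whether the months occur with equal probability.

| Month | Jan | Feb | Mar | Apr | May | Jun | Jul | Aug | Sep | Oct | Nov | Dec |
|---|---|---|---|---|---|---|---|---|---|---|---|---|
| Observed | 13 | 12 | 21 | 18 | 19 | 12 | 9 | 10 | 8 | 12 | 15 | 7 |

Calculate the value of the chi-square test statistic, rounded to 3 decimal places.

Under H₀ each category has probability 1/12, so each expected count is 156/12 = 13.
Jan: (13 − 13)²/13 = 0/13 = 0.0000
Feb: (12 − 13)²/13 = 1/13 = 0.0769
Mar: (21 − 13)²/13 = 64/13 = 4.9231
Apr: (18 − 13)²/13 = 25/13 = 1.9231
May: (19 − 13)²/13 = 36/13 = 2.7692
Jun: (12 − 13)²/13 = 1/13 = 0.0769
Jul: (9 − 13)²/13 = 16/13 = 1.2308
Aug: (10 − 13)²/13 = 9/13 = 0.6923
Sep: (8 − 13)²/13 = 25/13 = 1.9231
Oct: (12 − 13)²/13 = 1/13 = 0.0769
Nov: (15 − 13)²/13 = 4/13 = 0.3077
Dec: (7 − 13)²/13 = 36/13 = 2.7692
Sum = 16.769

16.769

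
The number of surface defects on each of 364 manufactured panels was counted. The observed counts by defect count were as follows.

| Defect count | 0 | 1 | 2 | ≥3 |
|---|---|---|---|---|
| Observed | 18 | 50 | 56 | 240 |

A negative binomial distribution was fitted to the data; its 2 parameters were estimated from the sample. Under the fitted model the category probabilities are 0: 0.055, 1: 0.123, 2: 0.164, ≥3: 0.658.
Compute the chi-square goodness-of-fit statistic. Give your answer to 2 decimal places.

Expected counts E_i = n·p_i: 364×0.055 = 20.02, 364×0.123 = 44.772, 364×0.164 = 59.696, 364×0.658 = 239.512.
χ² = (18−20.02)²/20.02 + (50−44.772)²/44.772 + (56−59.696)²/59.696 + (240−239.512)²/239.512
   = 0.204 + 0.610 + 0.229 + 0.001
Sum = 1.04

1.04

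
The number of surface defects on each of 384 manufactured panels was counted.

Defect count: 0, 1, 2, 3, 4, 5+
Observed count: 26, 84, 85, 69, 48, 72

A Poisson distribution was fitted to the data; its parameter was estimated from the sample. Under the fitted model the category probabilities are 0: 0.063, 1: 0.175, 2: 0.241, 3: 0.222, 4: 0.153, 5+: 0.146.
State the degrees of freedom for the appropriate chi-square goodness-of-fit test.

There are k = 6 categories and 1 parameter estimated from the data, so df = 6 − 1 − 1 = 4.

4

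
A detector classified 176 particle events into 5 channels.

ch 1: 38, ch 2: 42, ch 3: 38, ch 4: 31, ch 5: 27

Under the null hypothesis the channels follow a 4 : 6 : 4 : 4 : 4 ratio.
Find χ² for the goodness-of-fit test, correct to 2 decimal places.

3.81

Ratio total = 22. Expected counts: 176×4/22 = 32, 176×6/22 = 48, 176×4/22 = 32, 176×4/22 = 32, 176×4/22 = 32.
χ² = (38−32)²/32 + (42−48)²/48 + (38−32)²/32 + (31−32)²/32 + (27−32)²/32
   = 1.125 + 0.750 + 1.125 + 0.031 + 0.781
Sum = 3.81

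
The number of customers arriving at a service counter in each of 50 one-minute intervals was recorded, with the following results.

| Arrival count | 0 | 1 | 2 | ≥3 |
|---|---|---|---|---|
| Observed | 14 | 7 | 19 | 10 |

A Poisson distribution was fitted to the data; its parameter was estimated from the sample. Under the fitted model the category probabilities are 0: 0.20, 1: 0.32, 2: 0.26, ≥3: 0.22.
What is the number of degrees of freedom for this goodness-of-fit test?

There are k = 4 categories and 1 parameter estimated from the data, so df = 4 − 1 − 1 = 2.

2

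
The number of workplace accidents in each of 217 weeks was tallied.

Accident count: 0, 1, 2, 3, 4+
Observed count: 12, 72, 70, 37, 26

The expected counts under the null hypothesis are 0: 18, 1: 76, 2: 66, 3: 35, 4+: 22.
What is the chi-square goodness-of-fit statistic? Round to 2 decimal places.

χ² = (12−18)²/18 + (72−76)²/76 + (70−66)²/66 + (37−35)²/35 + (26−22)²/22
   = 2.000 + 0.211 + 0.242 + 0.114 + 0.727
Sum = 3.29

3.29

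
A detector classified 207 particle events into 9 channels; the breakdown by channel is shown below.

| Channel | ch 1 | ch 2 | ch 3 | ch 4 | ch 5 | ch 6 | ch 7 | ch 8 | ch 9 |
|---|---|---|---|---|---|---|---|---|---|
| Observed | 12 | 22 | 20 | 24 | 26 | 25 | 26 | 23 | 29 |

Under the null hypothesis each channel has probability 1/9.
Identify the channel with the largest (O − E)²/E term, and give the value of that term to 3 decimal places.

Under H₀ each category has probability 1/9, so each expected count is 207/9 = 23.
ch 1: (12 − 23)²/23 = 121/23 = 5.2609
ch 2: (22 − 23)²/23 = 1/23 = 0.0435
ch 3: (20 − 23)²/23 = 9/23 = 0.3913
ch 4: (24 − 23)²/23 = 1/23 = 0.0435
ch 5: (26 − 23)²/23 = 9/23 = 0.3913
ch 6: (25 − 23)²/23 = 4/23 = 0.1739
ch 7: (26 − 23)²/23 = 9/23 = 0.3913
ch 8: (23 − 23)²/23 = 0/23 = 0.0000
ch 9: (29 − 23)²/23 = 36/23 = 1.5652
The largest term is for ch 1: 5.261.

ch 1, 5.261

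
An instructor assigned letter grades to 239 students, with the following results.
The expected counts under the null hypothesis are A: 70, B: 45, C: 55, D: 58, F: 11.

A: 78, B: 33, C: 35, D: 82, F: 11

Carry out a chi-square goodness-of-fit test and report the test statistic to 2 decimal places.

A: (78 − 70)²/70 = 64/70 = 0.914
B: (33 − 45)²/45 = 144/45 = 3.200
C: (35 − 55)²/55 = 400/55 = 7.273
D: (82 − 58)²/58 = 576/58 = 9.931
F: (11 − 11)²/11 = 0/11 = 0.000
Sum = 21.32

21.32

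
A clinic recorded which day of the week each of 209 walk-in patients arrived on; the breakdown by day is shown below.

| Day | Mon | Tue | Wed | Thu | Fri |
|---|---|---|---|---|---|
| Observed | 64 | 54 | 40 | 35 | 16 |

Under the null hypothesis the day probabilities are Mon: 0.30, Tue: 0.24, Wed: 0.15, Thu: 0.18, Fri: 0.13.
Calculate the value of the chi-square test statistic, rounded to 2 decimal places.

7.48

Expected counts E_i = n·p_i: 209×0.30 = 62.7, 209×0.24 = 50.16, 209×0.15 = 31.35, 209×0.18 = 37.62, 209×0.13 = 27.17.
χ² = (64−62.7)²/62.7 + (54−50.16)²/50.16 + (40−31.35)²/31.35 + (35−37.62)²/37.62 + (16−27.17)²/27.17
   = 0.027 + 0.294 + 2.387 + 0.182 + 4.592
Sum = 7.48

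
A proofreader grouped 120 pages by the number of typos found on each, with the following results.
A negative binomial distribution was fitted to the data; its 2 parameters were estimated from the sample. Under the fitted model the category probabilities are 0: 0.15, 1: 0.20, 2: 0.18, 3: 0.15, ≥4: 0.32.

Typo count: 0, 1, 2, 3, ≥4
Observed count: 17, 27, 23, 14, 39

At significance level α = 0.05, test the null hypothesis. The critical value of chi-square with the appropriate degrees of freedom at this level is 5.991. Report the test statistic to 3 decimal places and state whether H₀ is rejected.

Expected counts E_i = n·p_i: 120×0.15 = 18, 120×0.20 = 24, 120×0.18 = 21.6, 120×0.15 = 18, 120×0.32 = 38.4.
χ² = (17−18)²/18 + (27−24)²/24 + (23−21.6)²/21.6 + (14−18)²/18 + (39−38.4)²/38.4
   = 0.0556 + 0.3750 + 0.0907 + 0.8889 + 0.0094
Sum = 1.420
df = 2. Since 1.420 < 5.991, we do not reject H₀.

1.420; do not reject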